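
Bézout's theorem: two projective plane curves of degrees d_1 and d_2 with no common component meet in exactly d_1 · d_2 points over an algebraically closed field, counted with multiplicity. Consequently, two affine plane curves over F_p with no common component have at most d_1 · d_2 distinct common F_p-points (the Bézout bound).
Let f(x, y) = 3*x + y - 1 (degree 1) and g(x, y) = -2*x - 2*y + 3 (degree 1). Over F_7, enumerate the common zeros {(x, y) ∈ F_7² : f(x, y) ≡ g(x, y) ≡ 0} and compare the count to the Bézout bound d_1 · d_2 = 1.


Common zeros: {(5, 0)}; count = 1; Bézout bound = 1.

deg(f) = 1, deg(g) = 1, so Bézout bound = 1.
Scan x ∈ F_7. For each x, list the y ∈ F_7 with f(x, y) ≡ 0 and those with g(x, y) ≡ 0 (mod 7); the common zeros in that column are the intersection.
  x = 0: f ≡ 0 at y ∈ {1}; g ≡ 0 at y ∈ {5}; common: ∅.
  x = 1: f ≡ 0 at y ∈ {5}; g ≡ 0 at y ∈ {4}; common: ∅.
  x = 2: f ≡ 0 at y ∈ {2}; g ≡ 0 at y ∈ {3}; common: ∅.
  x = 3: f ≡ 0 at y ∈ {6}; g ≡ 0 at y ∈ {2}; common: ∅.
  x = 4: f ≡ 0 at y ∈ {3}; g ≡ 0 at y ∈ {1}; common: ∅.
  x = 5: f ≡ 0 at y ∈ {0}; g ≡ 0 at y ∈ {0}; common: {0}.
  x = 6: f ≡ 0 at y ∈ {4}; g ≡ 0 at y ∈ {6}; common: ∅.
Collecting: common zeros = {(5, 0)}, so the count is 1.
Comparison with the Bézout bound: 1 ≤ 1 = deg(f)·deg(g), as expected for curves with no common component (the bound is attained).


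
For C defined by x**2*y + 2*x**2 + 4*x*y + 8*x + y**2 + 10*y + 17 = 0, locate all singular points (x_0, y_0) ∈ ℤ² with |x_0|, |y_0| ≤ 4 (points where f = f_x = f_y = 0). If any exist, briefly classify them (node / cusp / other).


Singular points: {(-2, -3)}; classification: node.

Compute partial derivatives:
  f_x = 2*x*y + 4*x + 4*y + 8.
  f_y = x**2 + 4*x + 2*y + 10.
Scan x_0 ∈ {−4, ..., 4}. For each x_0, f_y(x_0, y) is a polynomial in y; find its integer roots y ∈ {−4, ..., 4}, then test f_x and f at those candidates.
  x = -4: f_y(-4, y) = 2*y + 10; no integer root y with |y| ≤ 4.
  x = -3: f_y(-3, y) = 2*y + 7; no integer root y with |y| ≤ 4.
  x = -2: f_y(-2, y) = 2*y + 6; vanishes at y ∈ {-3}. (-2, -3): f_x = 0, f = 0 — SINGULAR.
  x = -1: f_y(-1, y) = 2*y + 7; no integer root y with |y| ≤ 4.
  x = 0: f_y(0, y) = 2*y + 10; no integer root y with |y| ≤ 4.
  x = 1: f_y(1, y) = 2*y + 15; no integer root y with |y| ≤ 4.
  x = 2: f_y(2, y) = 2*y + 22; no integer root y with |y| ≤ 4.
  x = 3: f_y(3, y) = 2*y + 31; no integer root y with |y| ≤ 4.
  x = 4: f_y(4, y) = 2*y + 42; no integer root y with |y| ≤ 4.
Only singular point on the grid: (-2, -3).
Classify: substitute x = -2 + u, y = -3 + v and expand: f = u**2*v - u**2 + v**2.
No constant or linear terms (consistent with a singular point). Quadratic part: -u**2 + v**2. Cubic part: u**2*v.
The quadratic part v**2 - u**2 = (v − u)(v + u) splits into two distinct linear factors, so there are two distinct tangent lines y − -3 = ±(x − -2) — this is a node (ordinary double point).
Classification: node.


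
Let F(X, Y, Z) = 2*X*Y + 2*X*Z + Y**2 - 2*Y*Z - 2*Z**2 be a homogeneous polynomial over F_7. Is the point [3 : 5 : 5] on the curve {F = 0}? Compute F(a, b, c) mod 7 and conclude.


F(3,5,5) ≡ 6 (mod 7); P is NOT on the curve.

Evaluate F(3, 5, 5) term-by-term (mod 7).
  2*X*Y ↦ 2·3·5·1 = 30
  2*X*Z ↦ 2·3·1·5 = 30
  Y**2 ↦ 1·1·25·1 = 25
  -2*Y*Z ↦ -2·1·5·5 = -50
  -2*Z**2 ↦ -2·1·1·25 = -50
Sum: F(3, 5, 5) = (30) + (30) + (25) + (-50) + (-50) = -15.
Reducing mod 7: -15 ≡ 6 (mod 7).
Since F(a, b, c) ≡ 6 ≠ 0 (mod 7), P does NOT lie on the curve.


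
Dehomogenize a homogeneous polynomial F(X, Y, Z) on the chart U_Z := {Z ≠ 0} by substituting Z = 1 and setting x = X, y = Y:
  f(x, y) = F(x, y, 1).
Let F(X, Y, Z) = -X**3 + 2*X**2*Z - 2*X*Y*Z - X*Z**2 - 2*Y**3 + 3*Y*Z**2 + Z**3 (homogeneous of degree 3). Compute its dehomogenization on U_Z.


f(x, y) = -x**3 + 2*x**2 - 2*x*y - x - 2*y**3 + 3*y + 1

On U_Z we set Z = 1. Each monomial c·X^i·Y^j·Z^k in F becomes c·x^i·y^j·1^k = c·x^i·y^j.
Substituting Z = 1: F(X, Y, 1) = -x**3 + 2*x**2 - 2*x*y - x - 2*y**3 + 3*y + 1.
Note: deg(f) ≤ deg(F) = 3; strict inequality happens when F is divisible by Z (lost terms).


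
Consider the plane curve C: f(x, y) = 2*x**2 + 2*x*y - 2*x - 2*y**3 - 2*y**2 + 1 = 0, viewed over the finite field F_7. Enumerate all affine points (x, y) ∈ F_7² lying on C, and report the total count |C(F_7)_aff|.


Affine F_7-points: {(3, 6), (6, 6)}; count = 2.

For each of the 49 pairs (x, y) ∈ F_7², evaluate f(x, y) mod 7. Record the zeros.
  x = 0: [0↦1, 1↦4, 2↦5, 3↦6, 4↦2, 5↦2, 6↦1]  zeros at y ∈ ∅
  x = 1: [0↦1, 1↦6, 2↦2, 3↦5, 4↦3, 5↦5, 6↦6]  zeros at y ∈ ∅
  x = 2: [0↦5, 1↦5, 2↦3, 3↦1, 4↦1, 5↦5, 6↦1]  zeros at y ∈ ∅
  x = 3: [0↦6, 1↦1, 2↦1, 3↦1, 4↦3, 5↦2, 6↦0]  zeros at y ∈ {6}
  x = 4: [0↦4, 1↦1, 2↦3, 3↦5, 4↦2, 5↦3, 6↦3]  zeros at y ∈ ∅
  x = 5: [0↦6, 1↦5, 2↦2, 3↦6, 4↦5, 5↦1, 6↦3]  zeros at y ∈ ∅
  x = 6: [0↦5, 1↦6, 2↦5, 3↦4, 4↦5, 5↦3, 6↦0]  zeros at y ∈ {6}
Collecting zeros: affine points = {(3, 6), (6, 6)}.
Total count |C(F_7)_aff| = 2.


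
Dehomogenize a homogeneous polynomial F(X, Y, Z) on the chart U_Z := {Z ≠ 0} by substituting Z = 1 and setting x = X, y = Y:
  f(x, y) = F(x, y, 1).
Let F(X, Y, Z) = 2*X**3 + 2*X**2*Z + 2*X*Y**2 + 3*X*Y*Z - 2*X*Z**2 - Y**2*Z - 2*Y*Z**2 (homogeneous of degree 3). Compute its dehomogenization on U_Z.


f(x, y) = 2*x**3 + 2*x**2 + 2*x*y**2 + 3*x*y - 2*x - y**2 - 2*y

On U_Z we set Z = 1. Each monomial c·X^i·Y^j·Z^k in F becomes c·x^i·y^j·1^k = c·x^i·y^j.
Substituting Z = 1: F(X, Y, 1) = 2*x**3 + 2*x**2 + 2*x*y**2 + 3*x*y - 2*x - y**2 - 2*y.
Note: deg(f) ≤ deg(F) = 3; strict inequality happens when F is divisible by Z (lost terms).


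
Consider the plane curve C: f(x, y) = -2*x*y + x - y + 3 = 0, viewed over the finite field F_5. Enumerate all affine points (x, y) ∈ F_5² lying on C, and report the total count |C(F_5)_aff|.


Affine F_5-points: {(0, 3), (1, 3), (2, 0), (2, 1), (2, 2), (2, 3), (2, 4), (3, 3), (4, 3)}; count = 9.

For each of the 25 pairs (x, y) ∈ F_5², evaluate f(x, y) mod 5. Record the zeros.
  x = 0: [0↦3, 1↦2, 2↦1, 3↦0, 4↦4]  zeros at y ∈ {3}
  x = 1: [0↦4, 1↦1, 2↦3, 3↦0, 4↦2]  zeros at y ∈ {3}
  x = 2: [0↦0, 1↦0, 2↦0, 3↦0, 4↦0]  zeros at y ∈ {0, 1, 2, 3, 4}
  x = 3: [0↦1, 1↦4, 2↦2, 3↦0, 4↦3]  zeros at y ∈ {3}
  x = 4: [0↦2, 1↦3, 2↦4, 3↦0, 4↦1]  zeros at y ∈ {3}
Collecting zeros: affine points = {(0, 3), (1, 3), (2, 0), (2, 1), (2, 2), (2, 3), (2, 4), (3, 3), (4, 3)}.
Total count |C(F_5)_aff| = 9.


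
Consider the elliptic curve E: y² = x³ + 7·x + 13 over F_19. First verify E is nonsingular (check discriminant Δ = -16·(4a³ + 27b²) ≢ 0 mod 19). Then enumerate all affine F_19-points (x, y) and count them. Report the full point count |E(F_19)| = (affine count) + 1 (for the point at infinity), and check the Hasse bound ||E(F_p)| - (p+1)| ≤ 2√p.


Affine points = {(2, 4), (2, 15), (3, 2), (3, 17), (6, 9), (6, 10), (7, 5), (7, 14), (8, 7), (8, 12), (9, 8), (9, 11), (10, 0), (12, 1), (12, 18), (14, 9), (14, 10), (15, 4), (15, 15), (18, 9), (18, 10)}; affine count = 21; |E(F_19)| = 22.

Discriminant check: Δ ∝ 4a³ + 27b² = 4·7³ + 27·13² = 4·343 + 27·169 ≡ 7 (mod 19). Nonzero ⇒ E is nonsingular.
For each x ∈ F_19, compute rhs = x³ + 7·x + 13 mod 19, then count y ∈ F_19 with y² ≡ rhs.
  x = 0: rhs = 13, matching y values: none (0 points).
  x = 1: rhs = 2, matching y values: none (0 points).
  x = 2: rhs = 16, matching y values: 4, 15 (2 points).
  x = 3: rhs = 4, matching y values: 2, 17 (2 points).
  x = 4: rhs = 10, matching y values: none (0 points).
  x = 5: rhs = 2, matching y values: none (0 points).
  x = 6: rhs = 5, matching y values: 9, 10 (2 points).
  x = 7: rhs = 6, matching y values: 5, 14 (2 points).
  x = 8: rhs = 11, matching y values: 7, 12 (2 points).
  x = 9: rhs = 7, matching y values: 8, 11 (2 points).
  x = 10: rhs = 0, matching y values: 0 (1 points).
  x = 11: rhs = 15, matching y values: none (0 points).
  x = 12: rhs = 1, matching y values: 1, 18 (2 points).
  x = 13: rhs = 2, matching y values: none (0 points).
  x = 14: rhs = 5, matching y values: 9, 10 (2 points).
  x = 15: rhs = 16, matching y values: 4, 15 (2 points).
  x = 16: rhs = 3, matching y values: none (0 points).
  x = 17: rhs = 10, matching y values: none (0 points).
  x = 18: rhs = 5, matching y values: 9, 10 (2 points).
Total affine count: 21.
Full point count |E(F_19)| = 21 + 1 = 22.
Hasse bound: |22 − (19+1)| = |2| = 2 ≤ 2√19 ≈ 8.7178 ✓.


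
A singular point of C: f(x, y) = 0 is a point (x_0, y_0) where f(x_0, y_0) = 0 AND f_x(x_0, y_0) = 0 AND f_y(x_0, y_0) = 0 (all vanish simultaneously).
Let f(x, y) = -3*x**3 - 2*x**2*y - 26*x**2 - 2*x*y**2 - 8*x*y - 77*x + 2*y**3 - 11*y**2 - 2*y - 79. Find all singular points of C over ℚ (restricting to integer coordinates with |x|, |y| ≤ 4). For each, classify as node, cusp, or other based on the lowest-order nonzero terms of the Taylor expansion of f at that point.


Singular points: {(-3, 1)}; classification: node.

Compute partial derivatives:
  f_x = -9*x**2 - 4*x*y - 52*x - 2*y**2 - 8*y - 77.
  f_y = -2*x**2 - 4*x*y - 8*x + 6*y**2 - 22*y - 2.
Scan x_0 ∈ {−4, ..., 4}. For each x_0, f_y(x_0, y) is a polynomial in y; find its integer roots y ∈ {−4, ..., 4}, then test f_x and f at those candidates.
  x = -4: f_y(-4, y) = 6*y**2 - 6*y - 2; no integer root y with |y| ≤ 4.
  x = -3: f_y(-3, y) = 6*y**2 - 10*y + 4; vanishes at y ∈ {1}. (-3, 1): f_x = 0, f = 0 — SINGULAR.
  x = -2: f_y(-2, y) = 6*y**2 - 14*y + 6; no integer root y with |y| ≤ 4.
  x = -1: f_y(-1, y) = 6*y**2 - 18*y + 4; no integer root y with |y| ≤ 4.
  x = 0: f_y(0, y) = 6*y**2 - 22*y - 2; no integer root y with |y| ≤ 4.
  x = 1: f_y(1, y) = 6*y**2 - 26*y - 12; no integer root y with |y| ≤ 4.
  x = 2: f_y(2, y) = 6*y**2 - 30*y - 26; no integer root y with |y| ≤ 4.
  x = 3: f_y(3, y) = 6*y**2 - 34*y - 44; no integer root y with |y| ≤ 4.
  x = 4: f_y(4, y) = 6*y**2 - 38*y - 66; no integer root y with |y| ≤ 4.
Only singular point on the grid: (-3, 1).
Classify: substitute x = -3 + u, y = 1 + v and expand: f = -3*u**3 - 2*u**2*v - u**2 - 2*u*v**2 + 2*v**3 + v**2.
No constant or linear terms (consistent with a singular point). Quadratic part: -u**2 + v**2. Cubic part: -3*u**3 - 2*u**2*v - 2*u*v**2 + 2*v**3.
The quadratic part v**2 - u**2 = (v − u)(v + u) splits into two distinct linear factors, so there are two distinct tangent lines y − 1 = ±(x − -3) — this is a node (ordinary double point).
Classification: node.


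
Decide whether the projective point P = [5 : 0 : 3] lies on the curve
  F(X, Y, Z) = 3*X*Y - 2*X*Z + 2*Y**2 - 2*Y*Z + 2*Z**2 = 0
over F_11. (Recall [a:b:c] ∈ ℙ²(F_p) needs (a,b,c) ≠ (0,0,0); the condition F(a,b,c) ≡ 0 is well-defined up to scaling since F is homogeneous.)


F(5,0,3) ≡ 10 (mod 11); P is NOT on the curve.

Evaluate F(5, 0, 3) term-by-term (mod 11).
  3*X*Y ↦ 3·5·0·1 = 0
  -2*X*Z ↦ -2·5·1·3 = -30
  2*Y**2 ↦ 2·1·0·1 = 0
  -2*Y*Z ↦ -2·1·0·3 = 0
  2*Z**2 ↦ 2·1·1·9 = 18
Sum: F(5, 0, 3) = (0) + (-30) + (0) + (0) + (18) = -12.
Reducing mod 11: -12 ≡ 10 (mod 11).
Since F(a, b, c) ≡ 10 ≠ 0 (mod 11), P does NOT lie on the curve.


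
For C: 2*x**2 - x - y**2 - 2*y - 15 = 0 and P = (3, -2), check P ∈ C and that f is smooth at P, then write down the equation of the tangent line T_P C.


Tangent line at P: 11*x + 2*y - 29 = 0.

Step 1: f(3, -2) = 0, so P lies on C.
Step 2: partial derivatives
  f_x(x, y) = 4*x - 1, f_y(x, y) = -2*y - 2.
  f_x(P) = 11, f_y(P) = 2 (gradient nonzero, so P is smooth).
Step 3: tangent line at P: 11·(x − 3) + 2·(y − -2) = 0.
Expanding: 11*x + 2*y - 29 = 0.


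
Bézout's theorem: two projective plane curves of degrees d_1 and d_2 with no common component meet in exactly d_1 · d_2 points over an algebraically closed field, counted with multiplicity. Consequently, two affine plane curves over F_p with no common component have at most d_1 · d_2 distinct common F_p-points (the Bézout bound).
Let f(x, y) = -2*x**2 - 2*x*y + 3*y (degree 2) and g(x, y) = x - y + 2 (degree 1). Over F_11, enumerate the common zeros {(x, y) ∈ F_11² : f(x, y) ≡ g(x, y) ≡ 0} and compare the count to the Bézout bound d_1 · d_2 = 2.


Common zeros: {(3, 5), (5, 7)}; count = 2; Bézout bound = 2.

deg(f) = 2, deg(g) = 1, so Bézout bound = 2.
Scan x ∈ F_11. For each x, list the y ∈ F_11 with f(x, y) ≡ 0 and those with g(x, y) ≡ 0 (mod 11); the common zeros in that column are the intersection.
  x = 0: f ≡ 0 at y ∈ {0}; g ≡ 0 at y ∈ {2}; common: ∅.
  x = 1: f ≡ 0 at y ∈ {2}; g ≡ 0 at y ∈ {3}; common: ∅.
  x = 2: f ≡ 0 at y ∈ {3}; g ≡ 0 at y ∈ {4}; common: ∅.
  x = 3: f ≡ 0 at y ∈ {5}; g ≡ 0 at y ∈ {5}; common: {5}.
  x = 4: f ≡ 0 at y ∈ {9}; g ≡ 0 at y ∈ {6}; common: ∅.
  x = 5: f ≡ 0 at y ∈ {7}; g ≡ 0 at y ∈ {7}; common: {7}.
  x = 6: f ≡ 0 at y ∈ {3}; g ≡ 0 at y ∈ {8}; common: ∅.
  x = 7: f ≡ 0 at y ∈ ∅; g ≡ 0 at y ∈ {9}; common: ∅.
  x = 8: f ≡ 0 at y ∈ {2}; g ≡ 0 at y ∈ {10}; common: ∅.
  x = 9: f ≡ 0 at y ∈ {9}; g ≡ 0 at y ∈ {0}; common: ∅.
  x = 10: f ≡ 0 at y ∈ {7}; g ≡ 0 at y ∈ {1}; common: ∅.
Collecting: common zeros = {(3, 5), (5, 7)}, so the count is 2.
Comparison with the Bézout bound: 2 ≤ 2 = deg(f)·deg(g), as expected for curves with no common component (the bound is attained).


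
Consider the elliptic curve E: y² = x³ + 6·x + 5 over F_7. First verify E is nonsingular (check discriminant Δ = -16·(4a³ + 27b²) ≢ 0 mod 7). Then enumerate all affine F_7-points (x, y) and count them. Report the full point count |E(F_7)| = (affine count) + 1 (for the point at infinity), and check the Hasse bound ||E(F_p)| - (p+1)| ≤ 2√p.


Affine points = {(2, 2), (2, 5), (3, 1), (3, 6), (4, 3), (4, 4)}; affine count = 6; |E(F_7)| = 7.

Discriminant check: Δ ∝ 4a³ + 27b² = 4·6³ + 27·5² = 4·216 + 27·25 ≡ 6 (mod 7). Nonzero ⇒ E is nonsingular.
For each x ∈ F_7, compute rhs = x³ + 6·x + 5 mod 7, then count y ∈ F_7 with y² ≡ rhs.
  x = 0: rhs = 5, matching y values: none (0 points).
  x = 1: rhs = 5, matching y values: none (0 points).
  x = 2: rhs = 4, matching y values: 2, 5 (2 points).
  x = 3: rhs = 1, matching y values: 1, 6 (2 points).
  x = 4: rhs = 2, matching y values: 3, 4 (2 points).
  x = 5: rhs = 6, matching y values: none (0 points).
  x = 6: rhs = 5, matching y values: none (0 points).
Total affine count: 6.
Full point count |E(F_7)| = 6 + 1 = 7.
Hasse bound: |7 − (7+1)| = |-1| = 1 ≤ 2√7 ≈ 5.2915 ✓.


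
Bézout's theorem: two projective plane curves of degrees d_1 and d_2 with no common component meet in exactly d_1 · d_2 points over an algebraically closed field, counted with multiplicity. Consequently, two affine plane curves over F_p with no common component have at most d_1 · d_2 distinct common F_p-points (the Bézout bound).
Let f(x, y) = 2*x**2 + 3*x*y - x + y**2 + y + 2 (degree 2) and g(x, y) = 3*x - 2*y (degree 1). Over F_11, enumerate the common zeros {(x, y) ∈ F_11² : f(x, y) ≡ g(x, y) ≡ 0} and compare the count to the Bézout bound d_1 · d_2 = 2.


Common zeros: ∅; count = 0; Bézout bound = 2.

deg(f) = 2, deg(g) = 1, so Bézout bound = 2.
Scan x ∈ F_11. For each x, list the y ∈ F_11 with f(x, y) ≡ 0 and those with g(x, y) ≡ 0 (mod 11); the common zeros in that column are the intersection.
  x = 0: f ≡ 0 at y ∈ {4, 6}; g ≡ 0 at y ∈ {0}; common: ∅.
  x = 1: f ≡ 0 at y ∈ {8, 10}; g ≡ 0 at y ∈ {7}; common: ∅.
  x = 2: f ≡ 0 at y ∈ ∅; g ≡ 0 at y ∈ {3}; common: ∅.
  x = 3: f ≡ 0 at y ∈ ∅; g ≡ 0 at y ∈ {10}; common: ∅.
  x = 4: f ≡ 0 at y ∈ {1, 8}; g ≡ 0 at y ∈ {6}; common: ∅.
  x = 5: f ≡ 0 at y ∈ ∅; g ≡ 0 at y ∈ {2}; common: ∅.
  x = 6: f ≡ 0 at y ∈ {1, 2}; g ≡ 0 at y ∈ {9}; common: ∅.
  x = 7: f ≡ 0 at y ∈ ∅; g ≡ 0 at y ∈ {5}; common: ∅.
  x = 8: f ≡ 0 at y ∈ {2, 6}; g ≡ 0 at y ∈ {1}; common: ∅.
  x = 9: f ≡ 0 at y ∈ ∅; g ≡ 0 at y ∈ {8}; common: ∅.
  x = 10: f ≡ 0 at y ∈ ∅; g ≡ 0 at y ∈ {4}; common: ∅.
Collecting: common zeros = ∅, so the count is 0.
Comparison with the Bézout bound: 0 ≤ 2 = deg(f)·deg(g), as expected for curves with no common component (the affine F_11-count falls short of the bound because intersections may lie at infinity, over extension fields, or carry multiplicity).


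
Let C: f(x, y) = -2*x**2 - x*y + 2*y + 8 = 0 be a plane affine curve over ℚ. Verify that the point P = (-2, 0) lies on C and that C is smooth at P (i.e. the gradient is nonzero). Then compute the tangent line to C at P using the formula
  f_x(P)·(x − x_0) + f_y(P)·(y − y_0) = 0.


Tangent line at P: 8*x + 4*y + 16 = 0.

Step 1: f(-2, 0) = 0, so P lies on C.
Step 2: partial derivatives
  f_x(x, y) = -4*x - y, f_y(x, y) = 2 - x.
  f_x(P) = 8, f_y(P) = 4 (gradient nonzero, so P is smooth).
Step 3: tangent line at P: 8·(x − -2) + 4·(y − 0) = 0.
Expanding: 8*x + 4*y + 16 = 0.


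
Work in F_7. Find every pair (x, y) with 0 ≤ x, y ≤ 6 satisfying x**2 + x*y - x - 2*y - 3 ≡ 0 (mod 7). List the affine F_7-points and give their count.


Affine F_7-points: {(0, 2), (1, 4), (3, 4), (4, 6), (5, 6), (6, 2)}; count = 6.

For each of the 49 pairs (x, y) ∈ F_7², evaluate f(x, y) mod 7. Record the zeros.
  x = 0: [0↦4, 1↦2, 2↦0, 3↦5, 4↦3, 5↦1, 6↦6]  zeros at y ∈ {2}
  x = 1: [0↦4, 1↦3, 2↦2, 3↦1, 4↦0, 5↦6, 6↦5]  zeros at y ∈ {4}
  x = 2: [0↦6, 1↦6, 2↦6, 3↦6, 4↦6, 5↦6, 6↦6]  zeros at y ∈ ∅
  x = 3: [0↦3, 1↦4, 2↦5, 3↦6, 4↦0, 5↦1, 6↦2]  zeros at y ∈ {4}
  x = 4: [0↦2, 1↦4, 2↦6, 3↦1, 4↦3, 5↦5, 6↦0]  zeros at y ∈ {6}
  x = 5: [0↦3, 1↦6, 2↦2, 3↦5, 4↦1, 5↦4, 6↦0]  zeros at y ∈ {6}
  x = 6: [0↦6, 1↦3, 2↦0, 3↦4, 4↦1, 5↦5, 6↦2]  zeros at y ∈ {2}
Collecting zeros: affine points = {(0, 2), (1, 4), (3, 4), (4, 6), (5, 6), (6, 2)}.
Total count |C(F_7)_aff| = 6.


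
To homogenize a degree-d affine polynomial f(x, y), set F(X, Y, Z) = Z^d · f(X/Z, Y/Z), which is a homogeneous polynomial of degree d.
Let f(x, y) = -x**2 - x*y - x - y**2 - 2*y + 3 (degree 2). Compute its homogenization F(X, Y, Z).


F(X, Y, Z) = -X**2 - X*Y - X*Z - Y**2 - 2*Y*Z + 3*Z**2

deg(f) = 2.
Substitute x = X/Z, y = Y/Z into f, then multiply by Z^2.
  monomial -1·x^2·y^0 ↦ -1·X^2·Y^0·Z^0.
  monomial -1·x^1·y^1 ↦ -1·X^1·Y^1·Z^0.
  monomial -1·x^1·y^0 ↦ -1·X^1·Y^0·Z^1.
  monomial -1·x^0·y^2 ↦ -1·X^0·Y^2·Z^0.
  monomial -2·x^0·y^1 ↦ -2·X^0·Y^1·Z^1.
  monomial 3·x^0·y^0 ↦ 3·X^0·Y^0·Z^2.
Collecting: F(X, Y, Z) = -X**2 - X*Y - X*Z - Y**2 - 2*Y*Z + 3*Z**2.


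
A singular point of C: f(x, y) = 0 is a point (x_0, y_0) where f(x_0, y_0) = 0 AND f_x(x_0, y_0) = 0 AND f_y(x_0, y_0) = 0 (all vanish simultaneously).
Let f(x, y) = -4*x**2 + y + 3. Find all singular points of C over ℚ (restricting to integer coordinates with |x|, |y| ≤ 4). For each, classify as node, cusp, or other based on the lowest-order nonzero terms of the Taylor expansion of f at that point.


No singular points in the scanned grid; C is smooth there.

Compute partial derivatives:
  f_x = -8*x.
  f_y = 1.
f_y = 1 is a nonzero constant, so f_y never vanishes: no point (x, y) can satisfy f = f_x = f_y = 0. In particular no (x, y) ∈ {−4, ..., 4}² is singular; the curve is smooth.


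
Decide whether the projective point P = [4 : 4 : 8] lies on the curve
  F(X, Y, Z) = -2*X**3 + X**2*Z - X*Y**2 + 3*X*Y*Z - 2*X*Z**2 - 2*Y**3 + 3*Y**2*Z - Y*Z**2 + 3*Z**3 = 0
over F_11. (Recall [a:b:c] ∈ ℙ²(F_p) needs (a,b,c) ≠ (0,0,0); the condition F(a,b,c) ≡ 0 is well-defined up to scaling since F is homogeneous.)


F(4,4,8) ≡ 2 (mod 11); P is NOT on the curve.

Evaluate F(4, 4, 8) term-by-term (mod 11).
  -2*X**3 ↦ -2·64·1·1 = -128
  X**2*Z ↦ 1·16·1·8 = 128
  -X*Y**2 ↦ -1·4·16·1 = -64
  3*X*Y*Z ↦ 3·4·4·8 = 384
  -2*X*Z**2 ↦ -2·4·1·64 = -512
  -2*Y**3 ↦ -2·1·64·1 = -128
  3*Y**2*Z ↦ 3·1·16·8 = 384
  -Y*Z**2 ↦ -1·1·4·64 = -256
  3*Z**3 ↦ 3·1·1·512 = 1536
Sum: F(4, 4, 8) = (-128) + (128) + (-64) + (384) + (-512) + (-128) + (384) + (-256) + (1536) = 1344.
Reducing mod 11: 1344 ≡ 2 (mod 11).
Since F(a, b, c) ≡ 2 ≠ 0 (mod 11), P does NOT lie on the curve.


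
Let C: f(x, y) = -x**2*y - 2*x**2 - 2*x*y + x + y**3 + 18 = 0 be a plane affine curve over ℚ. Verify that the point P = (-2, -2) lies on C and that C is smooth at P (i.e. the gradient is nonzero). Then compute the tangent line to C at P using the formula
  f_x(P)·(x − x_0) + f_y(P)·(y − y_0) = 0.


Tangent line at P: 5*x + 12*y + 34 = 0.

Step 1: f(-2, -2) = 0, so P lies on C.
Step 2: partial derivatives
  f_x(x, y) = -2*x*y - 4*x - 2*y + 1, f_y(x, y) = -x**2 - 2*x + 3*y**2.
  f_x(P) = 5, f_y(P) = 12 (gradient nonzero, so P is smooth).
Step 3: tangent line at P: 5·(x − -2) + 12·(y − -2) = 0.
Expanding: 5*x + 12*y + 34 = 0.


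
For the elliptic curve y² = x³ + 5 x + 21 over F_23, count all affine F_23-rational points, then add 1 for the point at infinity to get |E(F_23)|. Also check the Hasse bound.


Affine points = {(1, 2), (1, 21), (2, 4), (2, 19), (4, 6), (4, 17), (7, 10), (7, 13), (9, 6), (9, 17), (10, 6), (10, 17), (11, 2), (11, 21), (13, 11), (13, 12), (14, 11), (14, 12), (18, 3), (18, 20), (19, 11), (19, 12), (20, 5), (20, 18), (21, 7), (21, 16)}; affine count = 26; |E(F_23)| = 27.

Discriminant check: Δ ∝ 4a³ + 27b² = 4·5³ + 27·21² = 4·125 + 27·441 ≡ 10 (mod 23). Nonzero ⇒ E is nonsingular.
For each x ∈ F_23, compute rhs = x³ + 5·x + 21 mod 23, then count y ∈ F_23 with y² ≡ rhs.
  x = 0: rhs = 21, matching y values: none (0 points).
  x = 1: rhs = 4, matching y values: 2, 21 (2 points).
  x = 2: rhs = 16, matching y values: 4, 19 (2 points).
  x = 3: rhs = 17, matching y values: none (0 points).
  x = 4: rhs = 13, matching y values: 6, 17 (2 points).
  x = 5: rhs = 10, matching y values: none (0 points).
  x = 6: rhs = 14, matching y values: none (0 points).
  x = 7: rhs = 8, matching y values: 10, 13 (2 points).
  x = 8: rhs = 21, matching y values: none (0 points).
  x = 9: rhs = 13, matching y values: 6, 17 (2 points).
  x = 10: rhs = 13, matching y values: 6, 17 (2 points).
  x = 11: rhs = 4, matching y values: 2, 21 (2 points).
  x = 12: rhs = 15, matching y values: none (0 points).
  x = 13: rhs = 6, matching y values: 11, 12 (2 points).
  x = 14: rhs = 6, matching y values: 11, 12 (2 points).
  x = 15: rhs = 21, matching y values: none (0 points).
  x = 16: rhs = 11, matching y values: none (0 points).
  x = 17: rhs = 5, matching y values: none (0 points).
  x = 18: rhs = 9, matching y values: 3, 20 (2 points).
  x = 19: rhs = 6, matching y values: 11, 12 (2 points).
  x = 20: rhs = 2, matching y values: 5, 18 (2 points).
  x = 21: rhs = 3, matching y values: 7, 16 (2 points).
  x = 22: rhs = 15, matching y values: none (0 points).
Total affine count: 26.
Full point count |E(F_23)| = 26 + 1 = 27.
Hasse bound: |27 − (23+1)| = |3| = 3 ≤ 2√23 ≈ 9.5917 ✓.


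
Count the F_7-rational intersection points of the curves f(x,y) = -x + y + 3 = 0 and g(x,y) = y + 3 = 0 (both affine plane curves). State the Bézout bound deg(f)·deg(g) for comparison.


Common zeros: {(0, 4)}; count = 1; Bézout bound = 1.

deg(f) = 1, deg(g) = 1, so Bézout bound = 1.
Scan x ∈ F_7. For each x, list the y ∈ F_7 with f(x, y) ≡ 0 and those with g(x, y) ≡ 0 (mod 7); the common zeros in that column are the intersection.
  x = 0: f ≡ 0 at y ∈ {4}; g ≡ 0 at y ∈ {4}; common: {4}.
  x = 1: f ≡ 0 at y ∈ {5}; g ≡ 0 at y ∈ {4}; common: ∅.
  x = 2: f ≡ 0 at y ∈ {6}; g ≡ 0 at y ∈ {4}; common: ∅.
  x = 3: f ≡ 0 at y ∈ {0}; g ≡ 0 at y ∈ {4}; common: ∅.
  x = 4: f ≡ 0 at y ∈ {1}; g ≡ 0 at y ∈ {4}; common: ∅.
  x = 5: f ≡ 0 at y ∈ {2}; g ≡ 0 at y ∈ {4}; common: ∅.
  x = 6: f ≡ 0 at y ∈ {3}; g ≡ 0 at y ∈ {4}; common: ∅.
Collecting: common zeros = {(0, 4)}, so the count is 1.
Comparison with the Bézout bound: 1 ≤ 1 = deg(f)·deg(g), as expected for curves with no common component (the bound is attained).


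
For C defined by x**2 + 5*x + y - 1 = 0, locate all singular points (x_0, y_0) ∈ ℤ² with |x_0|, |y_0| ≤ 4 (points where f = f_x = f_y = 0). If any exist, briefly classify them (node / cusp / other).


No singular points in the scanned grid; C is smooth there.

Compute partial derivatives:
  f_x = 2*x + 5.
  f_y = 1.
f_y = 1 is a nonzero constant, so f_y never vanishes: no point (x, y) can satisfy f = f_x = f_y = 0. In particular no (x, y) ∈ {−4, ..., 4}² is singular; the curve is smooth.


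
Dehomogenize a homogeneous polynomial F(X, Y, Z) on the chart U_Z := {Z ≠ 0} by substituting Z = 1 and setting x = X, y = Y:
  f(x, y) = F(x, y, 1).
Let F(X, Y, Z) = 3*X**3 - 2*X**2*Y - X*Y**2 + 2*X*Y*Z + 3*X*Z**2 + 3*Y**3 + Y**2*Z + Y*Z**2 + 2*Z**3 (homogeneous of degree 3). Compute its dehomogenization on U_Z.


f(x, y) = 3*x**3 - 2*x**2*y - x*y**2 + 2*x*y + 3*x + 3*y**3 + y**2 + y + 2

On U_Z we set Z = 1. Each monomial c·X^i·Y^j·Z^k in F becomes c·x^i·y^j·1^k = c·x^i·y^j.
Substituting Z = 1: F(X, Y, 1) = 3*x**3 - 2*x**2*y - x*y**2 + 2*x*y + 3*x + 3*y**3 + y**2 + y + 2.
Note: deg(f) ≤ deg(F) = 3; strict inequality happens when F is divisible by Z (lost terms).


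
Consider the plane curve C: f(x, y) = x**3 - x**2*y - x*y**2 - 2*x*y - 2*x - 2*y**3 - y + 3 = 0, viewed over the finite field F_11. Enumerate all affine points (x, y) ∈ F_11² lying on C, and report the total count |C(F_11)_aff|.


Affine F_11-points: {(0, 1), (1, 9), (2, 9), (3, 8), (6, 9), (9, 2)}; count = 6.

For each of the 121 pairs (x, y) ∈ F_11², evaluate f(x, y) mod 11. Record the zeros.
  x = 0: [0↦3, 1↦0, 2↦7, 3↦1, 4↦3, 5↦1, 6↦5, 7↦3, 8↦5, 9↦10, 10↦6]  zeros at y ∈ {1}
  x = 1: [0↦2, 1↦6, 2↦7, 3↦4, 4↦7, 5↦4, 6↦5, 7↦9, 8↦4, 9↦0, 10↦7]  zeros at y ∈ {9}
  x = 2: [0↦7, 1↦5, 2↦9, 3↦7, 4↦9, 5↦3, 6↦10, 7↦7, 8↦4, 9↦0, 10↦5]  zeros at y ∈ {9}
  x = 3: [0↦2, 1↦3, 2↦8, 3↦5, 4↦4, 5↦4, 6↦4, 7↦3, 8↦0, 9↦5, 10↦6]  zeros at y ∈ {8}
  x = 4: [0↦4, 1↦6, 2↦10, 3↦4, 4↦9, 5↦2, 6↦4, 7↦3, 8↦9, 9↦10, 10↦5]  zeros at y ∈ ∅
  x = 5: [0↦8, 1↦9, 2↦10, 3↦10, 4↦8, 5↦3, 6↦5, 7↦2, 8↦4, 9↦10, 10↦8]  zeros at y ∈ ∅
  x = 6: [0↦9, 1↦7, 2↦3, 3↦7, 4↦7, 5↦2, 6↦2, 7↦6, 8↦2, 9↦0, 10↦10]  zeros at y ∈ {9}
  x = 7: [0↦2, 1↦6, 2↦6, 3↦1, 4↦1, 5↦5, 6↦1, 7↦10, 8↦9, 9↦8, 10↦6]  zeros at y ∈ ∅
  x = 8: [0↦4, 1↦1, 2↦3, 3↦9, 4↦7, 5↦7, 6↦8, 7↦9, 8↦9, 9↦7, 10↦2]  zeros at y ∈ ∅
  x = 9: [0↦10, 1↦9, 2↦0, 3↦4, 4↦9, 5↦3, 6↦7, 7↦9, 8↦8, 9↦3, 10↦4]  zeros at y ∈ {2}
  x = 10: [0↦4, 1↦3, 2↦3, 3↦3, 4↦2, 5↦10, 6↦4, 7↦5, 8↦1, 9↦2, 10↦7]  zeros at y ∈ ∅
Collecting zeros: affine points = {(0, 1), (1, 9), (2, 9), (3, 8), (6, 9), (9, 2)}.
Total count |C(F_11)_aff| = 6.


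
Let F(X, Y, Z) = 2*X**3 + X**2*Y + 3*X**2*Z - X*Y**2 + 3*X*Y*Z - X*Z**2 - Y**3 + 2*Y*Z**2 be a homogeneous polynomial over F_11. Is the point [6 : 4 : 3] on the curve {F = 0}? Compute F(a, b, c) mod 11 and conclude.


F(6,4,3) ≡ 6 (mod 11); P is NOT on the curve.

Evaluate F(6, 4, 3) term-by-term (mod 11).
  2*X**3 ↦ 2·216·1·1 = 432
  X**2*Y ↦ 1·36·4·1 = 144
  3*X**2*Z ↦ 3·36·1·3 = 324
  -X*Y**2 ↦ -1·6·16·1 = -96
  3*X*Y*Z ↦ 3·6·4·3 = 216
  -X*Z**2 ↦ -1·6·1·9 = -54
  -Y**3 ↦ -1·1·64·1 = -64
  2*Y*Z**2 ↦ 2·1·4·9 = 72
Sum: F(6, 4, 3) = (432) + (144) + (324) + (-96) + (216) + (-54) + (-64) + (72) = 974.
Reducing mod 11: 974 ≡ 6 (mod 11).
Since F(a, b, c) ≡ 6 ≠ 0 (mod 11), P does NOT lie on the curve.


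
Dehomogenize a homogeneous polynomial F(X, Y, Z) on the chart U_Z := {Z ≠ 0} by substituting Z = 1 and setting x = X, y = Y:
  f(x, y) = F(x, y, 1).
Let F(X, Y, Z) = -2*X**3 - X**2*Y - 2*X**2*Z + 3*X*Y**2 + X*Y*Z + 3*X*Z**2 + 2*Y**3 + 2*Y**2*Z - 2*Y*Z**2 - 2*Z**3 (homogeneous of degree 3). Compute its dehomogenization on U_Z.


f(x, y) = -2*x**3 - x**2*y - 2*x**2 + 3*x*y**2 + x*y + 3*x + 2*y**3 + 2*y**2 - 2*y - 2

On U_Z we set Z = 1. Each monomial c·X^i·Y^j·Z^k in F becomes c·x^i·y^j·1^k = c·x^i·y^j.
Substituting Z = 1: F(X, Y, 1) = -2*x**3 - x**2*y - 2*x**2 + 3*x*y**2 + x*y + 3*x + 2*y**3 + 2*y**2 - 2*y - 2.
Note: deg(f) ≤ deg(F) = 3; strict inequality happens when F is divisible by Z (lost terms).


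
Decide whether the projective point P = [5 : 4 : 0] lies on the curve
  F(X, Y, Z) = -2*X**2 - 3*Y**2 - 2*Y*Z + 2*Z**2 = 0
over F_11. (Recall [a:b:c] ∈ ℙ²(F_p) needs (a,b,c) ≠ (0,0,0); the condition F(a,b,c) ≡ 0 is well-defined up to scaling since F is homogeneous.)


F(5,4,0) ≡ 1 (mod 11); P is NOT on the curve.

Evaluate F(5, 4, 0) term-by-term (mod 11).
  -2*X**2 ↦ -2·25·1·1 = -50
  -3*Y**2 ↦ -3·1·16·1 = -48
  -2*Y*Z ↦ -2·1·4·0 = 0
  2*Z**2 ↦ 2·1·1·0 = 0
Sum: F(5, 4, 0) = (-50) + (-48) + (0) + (0) = -98.
Reducing mod 11: -98 ≡ 1 (mod 11).
Since F(a, b, c) ≡ 1 ≠ 0 (mod 11), P does NOT lie on the curve.


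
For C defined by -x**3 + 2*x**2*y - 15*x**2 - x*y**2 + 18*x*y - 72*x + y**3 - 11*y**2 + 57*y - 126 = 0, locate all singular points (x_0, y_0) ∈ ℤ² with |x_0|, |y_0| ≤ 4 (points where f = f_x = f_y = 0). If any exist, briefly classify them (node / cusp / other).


Singular points: {(-3, 3)}; classification: cusp.

Compute partial derivatives:
  f_x = -3*x**2 + 4*x*y - 30*x - y**2 + 18*y - 72.
  f_y = 2*x**2 - 2*x*y + 18*x + 3*y**2 - 22*y + 57.
Scan x_0 ∈ {−4, ..., 4}. For each x_0, f_y(x_0, y) is a polynomial in y; find its integer roots y ∈ {−4, ..., 4}, then test f_x and f at those candidates.
  x = -4: f_y(-4, y) = 3*y**2 - 14*y + 17; no integer root y with |y| ≤ 4.
  x = -3: f_y(-3, y) = 3*y**2 - 16*y + 21; vanishes at y ∈ {3}. (-3, 3): f_x = 0, f = 0 — SINGULAR.
  x = -2: f_y(-2, y) = 3*y**2 - 18*y + 29; no integer root y with |y| ≤ 4.
  x = -1: f_y(-1, y) = 3*y**2 - 20*y + 41; no integer root y with |y| ≤ 4.
  x = 0: f_y(0, y) = 3*y**2 - 22*y + 57; no integer root y with |y| ≤ 4.
  x = 1: f_y(1, y) = 3*y**2 - 24*y + 77; no integer root y with |y| ≤ 4.
  x = 2: f_y(2, y) = 3*y**2 - 26*y + 101; no integer root y with |y| ≤ 4.
  x = 3: f_y(3, y) = 3*y**2 - 28*y + 129; no integer root y with |y| ≤ 4.
  x = 4: f_y(4, y) = 3*y**2 - 30*y + 161; no integer root y with |y| ≤ 4.
Only singular point on the grid: (-3, 3).
Classify: substitute x = -3 + u, y = 3 + v and expand: f = -u**3 + 2*u**2*v - u*v**2 + v**3 + v**2.
No constant or linear terms (consistent with a singular point). Quadratic part: v**2. Cubic part: -u**3 + 2*u**2*v - u*v**2 + v**3.
The quadratic part v**2 is a perfect square, so there is a single (double) tangent line v = 0, i.e. y = 3. Restricting the cubic part to that line (v = 0) leaves -u**3 ≠ 0, so f is not divisible by v and the branch is v² ≈ u**3 to lowest order — this is a cusp.
Classification: cusp.


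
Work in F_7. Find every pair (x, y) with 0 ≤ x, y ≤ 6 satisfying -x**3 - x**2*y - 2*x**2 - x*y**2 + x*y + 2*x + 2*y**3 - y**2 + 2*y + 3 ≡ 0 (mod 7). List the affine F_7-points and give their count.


Affine F_7-points: {(0, 5), (1, 2), (2, 6), (3, 1), (4, 1), (4, 4), (6, 0)}; count = 7.

For each of the 49 pairs (x, y) ∈ F_7², evaluate f(x, y) mod 7. Record the zeros.
  x = 0: [0↦3, 1↦6, 2↦5, 3↦5, 4↦4, 5↦0, 6↦5]  zeros at y ∈ {5}
  x = 1: [0↦2, 1↦4, 2↦0, 3↦2, 4↦1, 5↦2, 6↦3]  zeros at y ∈ {2}
  x = 2: [0↦5, 1↦4, 2↦2, 3↦4, 4↦1, 5↦5, 6↦0]  zeros at y ∈ {6}
  x = 3: [0↦6, 1↦0, 2↦5, 3↦5, 4↦5, 5↦3, 6↦4]  zeros at y ∈ {1}
  x = 4: [0↦6, 1↦0, 2↦3, 3↦6, 4↦0, 5↦4, 6↦2]  zeros at y ∈ {1, 4}
  x = 5: [0↦6, 1↦5, 2↦4, 3↦1, 4↦1, 5↦2, 6↦2]  zeros at y ∈ ∅
  x = 6: [0↦0, 1↦2, 2↦2, 3↦5, 4↦2, 5↦5, 6↦5]  zeros at y ∈ {0}
Collecting zeros: affine points = {(0, 5), (1, 2), (2, 6), (3, 1), (4, 1), (4, 4), (6, 0)}.
Total count |C(F_7)_aff| = 7.


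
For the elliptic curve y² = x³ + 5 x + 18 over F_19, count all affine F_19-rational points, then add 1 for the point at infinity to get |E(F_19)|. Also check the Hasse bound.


Affine points = {(1, 9), (1, 10), (2, 6), (2, 13), (4, 8), (4, 11), (5, 4), (5, 15), (6, 6), (6, 13), (7, 4), (7, 15), (8, 0), (10, 2), (10, 17), (11, 6), (11, 13), (12, 1), (12, 18), (13, 0), (14, 1), (14, 18), (17, 0)}; affine count = 23; |E(F_19)| = 24.

Discriminant check: Δ ∝ 4a³ + 27b² = 4·5³ + 27·18² = 4·125 + 27·324 ≡ 14 (mod 19). Nonzero ⇒ E is nonsingular.
For each x ∈ F_19, compute rhs = x³ + 5·x + 18 mod 19, then count y ∈ F_19 with y² ≡ rhs.
  x = 0: rhs = 18, matching y values: none (0 points).
  x = 1: rhs = 5, matching y values: 9, 10 (2 points).
  x = 2: rhs = 17, matching y values: 6, 13 (2 points).
  x = 3: rhs = 3, matching y values: none (0 points).
  x = 4: rhs = 7, matching y values: 8, 11 (2 points).
  x = 5: rhs = 16, matching y values: 4, 15 (2 points).
  x = 6: rhs = 17, matching y values: 6, 13 (2 points).
  x = 7: rhs = 16, matching y values: 4, 15 (2 points).
  x = 8: rhs = 0, matching y values: 0 (1 points).
  x = 9: rhs = 13, matching y values: none (0 points).
  x = 10: rhs = 4, matching y values: 2, 17 (2 points).
  x = 11: rhs = 17, matching y values: 6, 13 (2 points).
  x = 12: rhs = 1, matching y values: 1, 18 (2 points).
  x = 13: rhs = 0, matching y values: 0 (1 points).
  x = 14: rhs = 1, matching y values: 1, 18 (2 points).
  x = 15: rhs = 10, matching y values: none (0 points).
  x = 16: rhs = 14, matching y values: none (0 points).
  x = 17: rhs = 0, matching y values: 0 (1 points).
  x = 18: rhs = 12, matching y values: none (0 points).
Total affine count: 23.
Full point count |E(F_19)| = 23 + 1 = 24.
Hasse bound: |24 − (19+1)| = |4| = 4 ≤ 2√19 ≈ 8.7178 ✓.


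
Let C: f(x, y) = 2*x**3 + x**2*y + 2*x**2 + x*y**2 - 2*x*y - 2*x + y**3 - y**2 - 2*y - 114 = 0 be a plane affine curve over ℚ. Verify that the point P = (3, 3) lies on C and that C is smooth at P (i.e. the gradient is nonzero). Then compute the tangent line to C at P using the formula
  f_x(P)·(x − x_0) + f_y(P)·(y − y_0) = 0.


Tangent line at P: 85*x + 40*y - 375 = 0.

Step 1: f(3, 3) = 0, so P lies on C.
Step 2: partial derivatives
  f_x(x, y) = 6*x**2 + 2*x*y + 4*x + y**2 - 2*y - 2, f_y(x, y) = x**2 + 2*x*y - 2*x + 3*y**2 - 2*y - 2.
  f_x(P) = 85, f_y(P) = 40 (gradient nonzero, so P is smooth).
Step 3: tangent line at P: 85·(x − 3) + 40·(y − 3) = 0.
Expanding: 85*x + 40*y - 375 = 0.


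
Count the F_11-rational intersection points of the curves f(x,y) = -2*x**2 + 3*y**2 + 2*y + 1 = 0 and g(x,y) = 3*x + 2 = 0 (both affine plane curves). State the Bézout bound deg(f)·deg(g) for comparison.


Common zeros: ∅; count = 0; Bézout bound = 2.

deg(f) = 2, deg(g) = 1, so Bézout bound = 2.
Scan x ∈ F_11. For each x, list the y ∈ F_11 with f(x, y) ≡ 0 and those with g(x, y) ≡ 0 (mod 11); the common zeros in that column are the intersection.
  x = 0: f ≡ 0 at y ∈ {6, 8}; g ≡ 0 at y ∈ ∅; common: ∅.
  x = 1: f ≡ 0 at y ∈ {4, 10}; g ≡ 0 at y ∈ ∅; common: ∅.
  x = 2: f ≡ 0 at y ∈ {7}; g ≡ 0 at y ∈ ∅; common: ∅.
  x = 3: f ≡ 0 at y ∈ ∅; g ≡ 0 at y ∈ {0, 1, 2, 3, 4, 5, 6, 7, 8, 9, 10}; common: ∅.
  x = 4: f ≡ 0 at y ∈ ∅; g ≡ 0 at y ∈ ∅; common: ∅.
  x = 5: f ≡ 0 at y ∈ {1, 2}; g ≡ 0 at y ∈ ∅; common: ∅.
  x = 6: f ≡ 0 at y ∈ {1, 2}; g ≡ 0 at y ∈ ∅; common: ∅.
  x = 7: f ≡ 0 at y ∈ ∅; g ≡ 0 at y ∈ ∅; common: ∅.
  x = 8: f ≡ 0 at y ∈ ∅; g ≡ 0 at y ∈ ∅; common: ∅.
  x = 9: f ≡ 0 at y ∈ {7}; g ≡ 0 at y ∈ ∅; common: ∅.
  x = 10: f ≡ 0 at y ∈ {4, 10}; g ≡ 0 at y ∈ ∅; common: ∅.
Collecting: common zeros = ∅, so the count is 0.
Comparison with the Bézout bound: 0 ≤ 2 = deg(f)·deg(g), as expected for curves with no common component (the affine F_11-count falls short of the bound because intersections may lie at infinity, over extension fields, or carry multiplicity).


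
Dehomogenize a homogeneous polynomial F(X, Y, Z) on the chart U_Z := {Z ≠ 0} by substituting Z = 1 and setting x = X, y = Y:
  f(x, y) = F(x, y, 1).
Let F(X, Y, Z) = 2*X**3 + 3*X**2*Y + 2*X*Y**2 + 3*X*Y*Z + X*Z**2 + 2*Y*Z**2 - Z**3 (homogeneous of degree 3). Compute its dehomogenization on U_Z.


f(x, y) = 2*x**3 + 3*x**2*y + 2*x*y**2 + 3*x*y + x + 2*y - 1

On U_Z we set Z = 1. Each monomial c·X^i·Y^j·Z^k in F becomes c·x^i·y^j·1^k = c·x^i·y^j.
Substituting Z = 1: F(X, Y, 1) = 2*x**3 + 3*x**2*y + 2*x*y**2 + 3*x*y + x + 2*y - 1.
Note: deg(f) ≤ deg(F) = 3; strict inequality happens when F is divisible by Z (lost terms).


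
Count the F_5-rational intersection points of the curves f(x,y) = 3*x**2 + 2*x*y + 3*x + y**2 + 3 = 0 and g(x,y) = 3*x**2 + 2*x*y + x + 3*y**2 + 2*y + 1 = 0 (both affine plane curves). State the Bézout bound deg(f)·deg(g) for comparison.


Common zeros: ∅; count = 0; Bézout bound = 4.

deg(f) = 2, deg(g) = 2, so Bézout bound = 4.
Scan x ∈ F_5. For each x, list the y ∈ F_5 with f(x, y) ≡ 0 and those with g(x, y) ≡ 0 (mod 5); the common zeros in that column are the intersection.
  x = 0: f ≡ 0 at y ∈ ∅; g ≡ 0 at y ∈ ∅; common: ∅.
  x = 1: f ≡ 0 at y ∈ ∅; g ≡ 0 at y ∈ {0, 2}; common: ∅.
  x = 2: f ≡ 0 at y ∈ ∅; g ≡ 0 at y ∈ {0, 3}; common: ∅.
  x = 3: f ≡ 0 at y ∈ {2}; g ≡ 0 at y ∈ ∅; common: ∅.
  x = 4: f ≡ 0 at y ∈ ∅; g ≡ 0 at y ∈ {2, 3}; common: ∅.
Collecting: common zeros = ∅, so the count is 0.
Comparison with the Bézout bound: 0 ≤ 4 = deg(f)·deg(g), as expected for curves with no common component (the affine F_5-count falls short of the bound because intersections may lie at infinity, over extension fields, or carry multiplicity).


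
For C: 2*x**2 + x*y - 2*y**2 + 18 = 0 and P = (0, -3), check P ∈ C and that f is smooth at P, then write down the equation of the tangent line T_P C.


Tangent line at P: -3*x + 12*y + 36 = 0.

Step 1: f(0, -3) = 0, so P lies on C.
Step 2: partial derivatives
  f_x(x, y) = 4*x + y, f_y(x, y) = x - 4*y.
  f_x(P) = -3, f_y(P) = 12 (gradient nonzero, so P is smooth).
Step 3: tangent line at P: -3·(x − 0) + 12·(y − -3) = 0.
Expanding: -3*x + 12*y + 36 = 0.


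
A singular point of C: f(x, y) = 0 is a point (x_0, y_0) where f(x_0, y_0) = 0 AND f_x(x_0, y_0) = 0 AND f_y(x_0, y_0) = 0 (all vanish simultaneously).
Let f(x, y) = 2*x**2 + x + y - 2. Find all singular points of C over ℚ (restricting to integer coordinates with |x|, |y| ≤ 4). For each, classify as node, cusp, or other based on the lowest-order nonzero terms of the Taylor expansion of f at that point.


No singular points in the scanned grid; C is smooth there.

Compute partial derivatives:
  f_x = 4*x + 1.
  f_y = 1.
f_y = 1 is a nonzero constant, so f_y never vanishes: no point (x, y) can satisfy f = f_x = f_y = 0. In particular no (x, y) ∈ {−4, ..., 4}² is singular; the curve is smooth.


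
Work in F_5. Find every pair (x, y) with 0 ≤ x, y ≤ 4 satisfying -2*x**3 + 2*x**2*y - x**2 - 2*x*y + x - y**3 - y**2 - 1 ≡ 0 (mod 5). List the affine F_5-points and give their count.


Affine F_5-points: {(1, 1), (1, 2), (4, 2), (4, 3), (4, 4)}; count = 5.

For each of the 25 pairs (x, y) ∈ F_5², evaluate f(x, y) mod 5. Record the zeros.
  x = 0: [0↦4, 1↦2, 2↦2, 3↦3, 4↦4]  zeros at y ∈ ∅
  x = 1: [0↦2, 1↦0, 2↦0, 3↦1, 4↦2]  zeros at y ∈ {1, 2}
  x = 2: [0↦1, 1↦3, 2↦2, 3↦2, 4↦2]  zeros at y ∈ ∅
  x = 3: [0↦4, 1↦4, 2↦1, 3↦4, 4↦2]  zeros at y ∈ ∅
  x = 4: [0↦4, 1↦1, 2↦0, 3↦0, 4↦0]  zeros at y ∈ {2, 3, 4}
Collecting zeros: affine points = {(1, 1), (1, 2), (4, 2), (4, 3), (4, 4)}.
Total count |C(F_5)_aff| = 5.
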